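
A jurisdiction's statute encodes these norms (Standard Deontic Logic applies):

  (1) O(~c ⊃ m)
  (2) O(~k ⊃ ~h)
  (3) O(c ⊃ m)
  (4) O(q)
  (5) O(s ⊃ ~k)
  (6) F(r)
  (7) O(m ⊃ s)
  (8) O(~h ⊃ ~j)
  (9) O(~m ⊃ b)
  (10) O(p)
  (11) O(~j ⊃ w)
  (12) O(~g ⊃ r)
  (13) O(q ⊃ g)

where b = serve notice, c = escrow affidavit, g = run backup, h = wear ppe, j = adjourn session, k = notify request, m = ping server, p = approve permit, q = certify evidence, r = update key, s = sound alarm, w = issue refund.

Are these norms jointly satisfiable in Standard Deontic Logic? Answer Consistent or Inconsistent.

Premise 12 is O(~g ⊃ r), but O(~g) is not derivable from the premises, so it does not yield O(r).
So O(r) is not derivable, and the apparent clash with O(~r) does not arise.
A world satisfying every obligation exists (e.g. b=false, c=false, g=true, h=false, j=false, k=false, m=true, p=true, q=true, r=false, s=true, w=true); no atom is both obligatory and forbidden, so the set is consistent.

Consistent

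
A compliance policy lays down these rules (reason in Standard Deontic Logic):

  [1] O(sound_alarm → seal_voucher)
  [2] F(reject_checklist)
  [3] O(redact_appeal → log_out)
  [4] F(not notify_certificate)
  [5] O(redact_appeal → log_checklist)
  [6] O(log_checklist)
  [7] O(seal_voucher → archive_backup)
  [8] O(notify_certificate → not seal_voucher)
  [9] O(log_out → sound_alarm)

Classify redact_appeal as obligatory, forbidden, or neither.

Premise 4 is F(not notify_certificate), i.e. O(notify_certificate).
Premise 8 is O(notify_certificate → not seal_voucher); since O(notify_certificate), deontic closure gives O(not seal_voucher).
The contrapositive of premise 1 (O(sound_alarm → seal_voucher)) is O(not seal_voucher → not sound_alarm), and O(not seal_voucher) is already established, so O(not sound_alarm).
Premise 9, O(log_out → sound_alarm), contraposes to O(not sound_alarm → not log_out); with O(not sound_alarm) we get O(not log_out).
The contrapositive of premise 3 (O(redact_appeal → log_out)) is O(not log_out → not redact_appeal), and O(not log_out) is already established, so O(not redact_appeal).
Premises 2, 5, 6, 7 do not contribute to this derivation.
Thus O(not redact_appeal), which is F(redact_appeal): redact_appeal is forbidden.

Forbidden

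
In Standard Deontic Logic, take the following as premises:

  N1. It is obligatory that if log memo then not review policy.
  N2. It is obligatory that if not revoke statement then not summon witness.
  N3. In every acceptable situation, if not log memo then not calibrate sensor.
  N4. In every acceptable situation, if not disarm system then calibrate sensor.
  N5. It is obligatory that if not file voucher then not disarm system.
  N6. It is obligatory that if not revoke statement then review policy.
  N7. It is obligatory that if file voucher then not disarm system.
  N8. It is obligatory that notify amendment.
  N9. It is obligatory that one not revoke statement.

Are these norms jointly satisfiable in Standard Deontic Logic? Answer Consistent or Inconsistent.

Inconsistent

Premises 7 and 5 are O(file_voucher → ¬disarm_system) and O(¬file_voucher → ¬disarm_system); every ideal world satisfies file_voucher or ¬file_voucher, so in either case ¬disarm_system holds — hence O(¬disarm_system).
Premise 4 is O(¬disarm_system → calibrate_sensor); since O(¬disarm_system), deontic closure gives O(calibrate_sensor).
Premise 3 is O(¬log_memo → ¬calibrate_sensor); contrapositively O(calibrate_sensor → log_memo). Since O(calibrate_sensor) holds, K gives O(log_memo).
From O(log_memo) and premise 1, O(log_memo → ¬review_policy), we obtain O(¬review_policy).
The contrapositive of premise 6 (O(¬revoke_statement → review_policy)) is O(¬review_policy → revoke_statement), and O(¬review_policy) is already established, so O(revoke_statement).
Yet premise 9 states O(¬revoke_statement).
We now have both O(revoke_statement) and O(¬revoke_statement) — revoke_statement is simultaneously obligatory and forbidden, violating the D-axiom.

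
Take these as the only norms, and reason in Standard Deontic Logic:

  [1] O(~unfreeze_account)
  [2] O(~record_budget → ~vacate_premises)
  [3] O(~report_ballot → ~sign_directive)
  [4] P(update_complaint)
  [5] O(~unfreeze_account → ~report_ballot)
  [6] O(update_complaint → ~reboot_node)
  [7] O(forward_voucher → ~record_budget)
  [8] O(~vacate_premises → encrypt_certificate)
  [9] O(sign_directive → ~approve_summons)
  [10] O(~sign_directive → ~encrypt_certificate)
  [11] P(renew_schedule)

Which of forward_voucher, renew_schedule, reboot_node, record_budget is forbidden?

Premise 1 states O(~unfreeze_account) outright.
With premise 5, O(~unfreeze_account → ~report_ballot), the K-axiom yields O(~report_ballot).
Premise 3 is O(~report_ballot → ~sign_directive); since O(~report_ballot), deontic closure gives O(~sign_directive).
Premise 10 is O(~sign_directive → ~encrypt_certificate); since O(~sign_directive), deontic closure gives O(~encrypt_certificate).
Premise 8 is O(~vacate_premises → encrypt_certificate); contrapositively O(~encrypt_certificate → vacate_premises). Since O(~encrypt_certificate) holds, K gives O(vacate_premises).
Premise 2, O(~record_budget → ~vacate_premises), contraposes to O(vacate_premises → record_budget); with O(vacate_premises) we get O(record_budget).
The contrapositive of premise 7 (O(forward_voucher → ~record_budget)) is O(record_budget → ~forward_voucher), and O(record_budget) is already established, so O(~forward_voucher).
So O(~forward_voucher) holds, i.e. forward_voucher is forbidden. None of the other listed options is forbidden under the premises.

forward_voucher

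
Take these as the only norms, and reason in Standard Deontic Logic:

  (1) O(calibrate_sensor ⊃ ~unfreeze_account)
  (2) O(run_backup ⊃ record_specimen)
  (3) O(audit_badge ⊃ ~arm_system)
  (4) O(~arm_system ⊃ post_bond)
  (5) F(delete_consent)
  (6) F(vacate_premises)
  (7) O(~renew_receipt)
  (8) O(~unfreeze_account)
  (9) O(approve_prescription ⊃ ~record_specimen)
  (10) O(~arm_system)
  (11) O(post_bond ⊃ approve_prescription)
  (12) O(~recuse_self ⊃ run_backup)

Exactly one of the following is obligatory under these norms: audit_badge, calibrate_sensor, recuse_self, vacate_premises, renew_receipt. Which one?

recuse_self

Premise 10 states O(~arm_system) outright.
Premise 4 is O(~arm_system ⊃ post_bond); since O(~arm_system), deontic closure gives O(post_bond).
From O(post_bond) and premise 11, O(post_bond ⊃ approve_prescription), we obtain O(approve_prescription).
Applying K to premise 9 (O(approve_prescription ⊃ ~record_specimen)) and O(approve_prescription) yields O(~record_specimen).
Premise 2, O(run_backup ⊃ record_specimen), contraposes to O(~record_specimen ⊃ ~run_backup); with O(~record_specimen) we get O(~run_backup).
Premise 12, O(~recuse_self ⊃ run_backup), contraposes to O(~run_backup ⊃ recuse_self); with O(~run_backup) we get O(recuse_self).
So O(recuse_self) holds — recuse_self is obligatory. None of the other listed options is made obligatory by any chain of premises.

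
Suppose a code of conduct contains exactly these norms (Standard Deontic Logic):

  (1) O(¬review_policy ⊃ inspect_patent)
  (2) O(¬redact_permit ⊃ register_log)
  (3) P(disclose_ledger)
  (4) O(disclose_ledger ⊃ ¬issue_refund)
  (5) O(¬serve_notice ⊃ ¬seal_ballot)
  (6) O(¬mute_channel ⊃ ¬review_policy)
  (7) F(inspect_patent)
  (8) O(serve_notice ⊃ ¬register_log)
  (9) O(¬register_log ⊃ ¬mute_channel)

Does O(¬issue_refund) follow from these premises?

No

Premise 4 is O(disclose_ledger ⊃ ¬issue_refund), but O(disclose_ledger) is not derivable from the premises (the permission P(disclose_ledger) asserts only ¬O(¬disclose_ledger), not O(disclose_ledger)), so it does not yield O(¬issue_refund).
No other premise forces O(¬issue_refund). An ideal world satisfying every premise can still have ¬issue_refund false, so O(¬issue_refund) is not derivable.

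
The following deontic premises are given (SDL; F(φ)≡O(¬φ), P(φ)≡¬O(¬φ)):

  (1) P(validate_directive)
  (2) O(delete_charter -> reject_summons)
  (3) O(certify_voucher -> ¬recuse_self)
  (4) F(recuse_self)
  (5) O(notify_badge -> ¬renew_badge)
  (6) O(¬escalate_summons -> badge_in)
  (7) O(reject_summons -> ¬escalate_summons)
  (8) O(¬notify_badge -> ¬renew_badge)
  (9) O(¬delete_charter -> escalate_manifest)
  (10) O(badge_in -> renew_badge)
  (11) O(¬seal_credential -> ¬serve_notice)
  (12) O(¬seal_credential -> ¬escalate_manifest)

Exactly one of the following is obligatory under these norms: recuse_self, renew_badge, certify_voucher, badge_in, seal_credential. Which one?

seal_credential

By case analysis on notify_badge: premise 5 gives O(notify_badge -> ¬renew_badge) and premise 8 gives O(¬notify_badge -> ¬renew_badge), so O(¬renew_badge) either way.
Premise 10, O(badge_in -> renew_badge), contraposes to O(¬renew_badge -> ¬badge_in); with O(¬renew_badge) we get O(¬badge_in).
Premise 6, O(¬escalate_summons -> badge_in), contraposes to O(¬badge_in -> escalate_summons); with O(¬badge_in) we get O(escalate_summons).
The contrapositive of premise 7 (O(reject_summons -> ¬escalate_summons)) is O(escalate_summons -> ¬reject_summons), and O(escalate_summons) is already established, so O(¬reject_summons).
Premise 2, O(delete_charter -> reject_summons), contraposes to O(¬reject_summons -> ¬delete_charter); with O(¬reject_summons) we get O(¬delete_charter).
From O(¬delete_charter) and premise 9, O(¬delete_charter -> escalate_manifest), we obtain O(escalate_manifest).
Premise 12 is O(¬seal_credential -> ¬escalate_manifest); contrapositively O(escalate_manifest -> seal_credential). Since O(escalate_manifest) holds, K gives O(seal_credential).
So O(seal_credential) holds — seal_credential is obligatory. None of the other listed options is made obligatory by any chain of premises.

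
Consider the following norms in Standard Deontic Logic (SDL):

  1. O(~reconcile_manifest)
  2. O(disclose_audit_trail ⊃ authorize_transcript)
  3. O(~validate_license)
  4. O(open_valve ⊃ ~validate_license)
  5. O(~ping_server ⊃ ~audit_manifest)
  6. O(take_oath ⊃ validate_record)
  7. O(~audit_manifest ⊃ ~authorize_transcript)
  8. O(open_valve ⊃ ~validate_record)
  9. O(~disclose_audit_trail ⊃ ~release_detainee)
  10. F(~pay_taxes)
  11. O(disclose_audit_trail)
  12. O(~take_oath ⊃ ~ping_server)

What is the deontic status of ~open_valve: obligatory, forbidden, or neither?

Premise 11 states O(disclose_audit_trail) outright.
Applying K to premise 2 (O(disclose_audit_trail ⊃ authorize_transcript)) and O(disclose_audit_trail) yields O(authorize_transcript).
Premise 7 is O(~audit_manifest ⊃ ~authorize_transcript); contrapositively O(authorize_transcript ⊃ audit_manifest). Since O(authorize_transcript) holds, K gives O(audit_manifest).
The contrapositive of premise 5 (O(~ping_server ⊃ ~audit_manifest)) is O(audit_manifest ⊃ ping_server), and O(audit_manifest) is already established, so O(ping_server).
The contrapositive of premise 12 (O(~take_oath ⊃ ~ping_server)) is O(ping_server ⊃ take_oath), and O(ping_server) is already established, so O(take_oath).
Applying K to premise 6 (O(take_oath ⊃ validate_record)) and O(take_oath) yields O(validate_record).
The contrapositive of premise 8 (O(open_valve ⊃ ~validate_record)) is O(validate_record ⊃ ~open_valve), and O(validate_record) is already established, so O(~open_valve).
Premises 1, 3, 4, 9, 10 do not contribute to this derivation.
Hence ~open_valve is obligatory.

Obligatory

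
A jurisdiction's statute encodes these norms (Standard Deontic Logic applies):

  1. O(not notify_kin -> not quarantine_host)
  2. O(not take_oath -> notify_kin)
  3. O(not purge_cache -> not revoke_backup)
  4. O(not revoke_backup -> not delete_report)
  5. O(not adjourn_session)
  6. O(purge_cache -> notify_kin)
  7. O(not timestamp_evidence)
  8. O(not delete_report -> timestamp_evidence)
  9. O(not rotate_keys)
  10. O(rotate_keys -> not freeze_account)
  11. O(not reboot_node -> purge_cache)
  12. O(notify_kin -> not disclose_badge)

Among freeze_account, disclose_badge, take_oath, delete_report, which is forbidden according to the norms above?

disclose_badge

Premise 7 gives O(not timestamp_evidence).
Premise 8 is O(not delete_report -> timestamp_evidence); contrapositively O(not timestamp_evidence -> delete_report). Since O(not timestamp_evidence) holds, K gives O(delete_report).
Premise 4 is O(not revoke_backup -> not delete_report); contrapositively O(delete_report -> revoke_backup). Since O(delete_report) holds, K gives O(revoke_backup).
Premise 3 is O(not purge_cache -> not revoke_backup); contrapositively O(revoke_backup -> purge_cache). Since O(revoke_backup) holds, K gives O(purge_cache).
With premise 6, O(purge_cache -> notify_kin), the K-axiom yields O(notify_kin).
From O(notify_kin) and premise 12, O(notify_kin -> not disclose_badge), we obtain O(not disclose_badge).
So O(not disclose_badge) holds, i.e. disclose_badge is forbidden. None of the other listed options is forbidden under the premises.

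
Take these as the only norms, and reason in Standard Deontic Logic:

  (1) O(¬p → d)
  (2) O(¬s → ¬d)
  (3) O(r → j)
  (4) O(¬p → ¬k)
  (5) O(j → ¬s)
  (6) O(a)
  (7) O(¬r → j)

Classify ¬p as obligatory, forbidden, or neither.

Premises 3 and 7 cover both cases: O(r → j) and O(¬r → j). Since r ∨ ¬r is a tautology, O(j) follows.
Applying K to premise 5 (O(j → ¬s)) and O(j) yields O(¬s).
With premise 2, O(¬s → ¬d), the K-axiom yields O(¬d).
Premise 1, O(¬p → d), contraposes to O(¬d → p); with O(¬d) we get O(p).
Premises 4, 6 do not contribute to this derivation.
Thus O(p), which is F(¬p): ¬p is forbidden.

Forbidden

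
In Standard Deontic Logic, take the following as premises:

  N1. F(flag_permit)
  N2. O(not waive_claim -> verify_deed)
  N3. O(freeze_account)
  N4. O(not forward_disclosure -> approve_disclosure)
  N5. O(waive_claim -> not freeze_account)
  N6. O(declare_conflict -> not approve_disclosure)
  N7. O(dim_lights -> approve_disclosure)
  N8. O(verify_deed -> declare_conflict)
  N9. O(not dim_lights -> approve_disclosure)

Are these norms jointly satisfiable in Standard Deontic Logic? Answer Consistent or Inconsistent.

Inconsistent

Premises 9 and 7 are O(not dim_lights -> approve_disclosure) and O(dim_lights -> approve_disclosure); every ideal world satisfies not dim_lights or dim_lights, so in either case approve_disclosure holds — hence O(approve_disclosure).
Premise 6 is O(declare_conflict -> not approve_disclosure); contrapositively O(approve_disclosure -> not declare_conflict). Since O(approve_disclosure) holds, K gives O(not declare_conflict).
The contrapositive of premise 8 (O(verify_deed -> declare_conflict)) is O(not declare_conflict -> not verify_deed), and O(not declare_conflict) is already established, so O(not verify_deed).
Premise 2 is O(not waive_claim -> verify_deed); contrapositively O(not verify_deed -> waive_claim). Since O(not verify_deed) holds, K gives O(waive_claim).
From O(waive_claim) and premise 5, O(waive_claim -> not freeze_account), we obtain O(not freeze_account).
But premise 3 directly asserts O(freeze_account).
We now have both O(not freeze_account) and O(freeze_account) — freeze_account is simultaneously obligatory and forbidden, violating the D-axiom.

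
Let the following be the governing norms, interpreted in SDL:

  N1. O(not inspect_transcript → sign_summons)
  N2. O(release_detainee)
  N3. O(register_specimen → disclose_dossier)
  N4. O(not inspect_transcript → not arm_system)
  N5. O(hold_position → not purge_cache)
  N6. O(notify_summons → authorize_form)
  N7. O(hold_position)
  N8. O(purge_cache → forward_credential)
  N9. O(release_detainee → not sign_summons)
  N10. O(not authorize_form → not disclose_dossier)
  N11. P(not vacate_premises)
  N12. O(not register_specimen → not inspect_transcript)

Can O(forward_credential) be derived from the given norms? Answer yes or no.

No

Premise 8 is O(purge_cache → forward_credential), but O(purge_cache) is not derivable from the premises, so it does not yield O(forward_credential).
No other premise forces O(forward_credential). An ideal world satisfying every premise can still have forward_credential false, so O(forward_credential) is not derivable.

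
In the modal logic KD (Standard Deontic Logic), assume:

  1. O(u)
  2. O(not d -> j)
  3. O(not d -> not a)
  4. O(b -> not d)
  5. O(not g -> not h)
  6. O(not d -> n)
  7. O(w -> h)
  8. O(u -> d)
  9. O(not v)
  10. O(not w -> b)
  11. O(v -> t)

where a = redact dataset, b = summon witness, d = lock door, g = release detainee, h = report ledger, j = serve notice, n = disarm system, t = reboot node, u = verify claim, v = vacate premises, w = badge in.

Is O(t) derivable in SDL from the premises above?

Premise 11 is O(v -> t), but O(v) is not derivable from the premises, so it does not yield O(t).
No other premise forces O(t). An ideal world satisfying every premise can still have t false, so O(t) is not derivable.

No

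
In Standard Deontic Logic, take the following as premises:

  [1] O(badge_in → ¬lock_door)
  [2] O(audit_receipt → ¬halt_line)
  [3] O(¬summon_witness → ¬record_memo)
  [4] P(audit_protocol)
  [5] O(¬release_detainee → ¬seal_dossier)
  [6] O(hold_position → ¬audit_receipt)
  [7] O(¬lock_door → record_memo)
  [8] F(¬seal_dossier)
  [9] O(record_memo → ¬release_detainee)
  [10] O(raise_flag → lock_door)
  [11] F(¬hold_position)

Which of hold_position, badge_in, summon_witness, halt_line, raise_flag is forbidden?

F(¬seal_dossier) at premise 8 means O(seal_dossier).
The contrapositive of premise 5 (O(¬release_detainee → ¬seal_dossier)) is O(seal_dossier → release_detainee), and O(seal_dossier) is already established, so O(release_detainee).
Premise 9, O(record_memo → ¬release_detainee), contraposes to O(release_detainee → ¬record_memo); with O(release_detainee) we get O(¬record_memo).
Premise 7 is O(¬lock_door → record_memo); contrapositively O(¬record_memo → lock_door). Since O(¬record_memo) holds, K gives O(lock_door).
Premise 1 is O(badge_in → ¬lock_door); contrapositively O(lock_door → ¬badge_in). Since O(lock_door) holds, K gives O(¬badge_in).
So O(¬badge_in) holds, i.e. badge_in is forbidden. None of the other listed options is forbidden under the premises.

badge_in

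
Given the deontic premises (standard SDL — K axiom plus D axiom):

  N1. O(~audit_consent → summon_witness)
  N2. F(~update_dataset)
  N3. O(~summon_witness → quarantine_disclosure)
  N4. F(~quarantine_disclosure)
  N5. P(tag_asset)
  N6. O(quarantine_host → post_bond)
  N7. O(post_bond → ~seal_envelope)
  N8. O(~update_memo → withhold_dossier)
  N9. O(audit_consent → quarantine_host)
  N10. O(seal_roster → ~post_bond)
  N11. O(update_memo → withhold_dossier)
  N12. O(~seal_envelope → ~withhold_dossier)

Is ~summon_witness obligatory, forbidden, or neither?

Forbidden

By case analysis on update_memo: premise 11 gives O(update_memo → withhold_dossier) and premise 8 gives O(~update_memo → withhold_dossier), so O(withhold_dossier) either way.
The contrapositive of premise 12 (O(~seal_envelope → ~withhold_dossier)) is O(withhold_dossier → seal_envelope), and O(withhold_dossier) is already established, so O(seal_envelope).
Premise 7, O(post_bond → ~seal_envelope), contraposes to O(seal_envelope → ~post_bond); with O(seal_envelope) we get O(~post_bond).
Premise 6, O(quarantine_host → post_bond), contraposes to O(~post_bond → ~quarantine_host); with O(~post_bond) we get O(~quarantine_host).
Premise 9, O(audit_consent → quarantine_host), contraposes to O(~quarantine_host → ~audit_consent); with O(~quarantine_host) we get O(~audit_consent).
Applying K to premise 1 (O(~audit_consent → summon_witness)) and O(~audit_consent) yields O(summon_witness).
Premises 2, 3, 4, 5, 10 do not contribute to this derivation.
Thus O(summon_witness), which is F(~summon_witness): ~summon_witness is forbidden.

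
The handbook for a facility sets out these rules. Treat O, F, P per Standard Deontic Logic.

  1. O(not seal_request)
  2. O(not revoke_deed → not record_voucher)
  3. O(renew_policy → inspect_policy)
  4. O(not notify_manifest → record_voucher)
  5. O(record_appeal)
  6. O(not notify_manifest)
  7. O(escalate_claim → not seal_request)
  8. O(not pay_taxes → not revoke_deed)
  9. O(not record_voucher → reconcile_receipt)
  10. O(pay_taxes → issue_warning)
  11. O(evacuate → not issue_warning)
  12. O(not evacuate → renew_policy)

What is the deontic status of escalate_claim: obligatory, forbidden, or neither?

Neither

Premise 7 is O(escalate_claim → not seal_request); even if O(not seal_request) held, inferring O(escalate_claim) would be affirming the consequent — invalid.
No premise or chain of K-axiom applications forces O(escalate_claim), and none forces O(not escalate_claim). So escalate_claim is neither obligatory nor forbidden under these norms.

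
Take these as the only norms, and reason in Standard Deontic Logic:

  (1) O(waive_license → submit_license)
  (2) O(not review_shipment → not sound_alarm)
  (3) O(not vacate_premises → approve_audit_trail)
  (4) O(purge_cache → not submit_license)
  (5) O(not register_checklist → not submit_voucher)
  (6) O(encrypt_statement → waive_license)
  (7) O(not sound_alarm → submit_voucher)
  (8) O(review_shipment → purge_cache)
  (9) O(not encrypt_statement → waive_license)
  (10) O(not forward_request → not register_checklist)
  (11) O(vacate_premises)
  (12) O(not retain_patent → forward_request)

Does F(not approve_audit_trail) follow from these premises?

No

Premise 3 is O(not vacate_premises → approve_audit_trail), but O(not vacate_premises) is not derivable from the premises, so it does not yield O(approve_audit_trail).
No other premise forces O(approve_audit_trail). An ideal world satisfying every premise can still have not approve_audit_trail true, so F(not approve_audit_trail) is not derivable.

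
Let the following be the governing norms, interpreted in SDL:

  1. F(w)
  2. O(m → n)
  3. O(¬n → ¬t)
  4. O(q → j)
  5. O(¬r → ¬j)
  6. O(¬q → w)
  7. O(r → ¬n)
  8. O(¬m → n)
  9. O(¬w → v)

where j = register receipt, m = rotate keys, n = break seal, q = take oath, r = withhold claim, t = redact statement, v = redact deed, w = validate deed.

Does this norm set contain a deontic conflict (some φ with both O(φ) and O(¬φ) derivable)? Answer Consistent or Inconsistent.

Premises 8 and 2 are O(¬m → n) and O(m → n); every ideal world satisfies ¬m or m, so in either case n holds — hence O(n).
The contrapositive of premise 7 (O(r → ¬n)) is O(n → ¬r), and O(n) is already established, so O(¬r).
Applying K to premise 5 (O(¬r → ¬j)) and O(¬r) yields O(¬j).
The contrapositive of premise 4 (O(q → j)) is O(¬j → ¬q), and O(¬j) is already established, so O(¬q).
Applying K to premise 6 (O(¬q → w)) and O(¬q) yields O(w).
Yet premise 1 is F(w), i.e. O(¬w).
We now have both O(w) and O(¬w) — w is simultaneously obligatory and forbidden, violating the D-axiom.

Inconsistent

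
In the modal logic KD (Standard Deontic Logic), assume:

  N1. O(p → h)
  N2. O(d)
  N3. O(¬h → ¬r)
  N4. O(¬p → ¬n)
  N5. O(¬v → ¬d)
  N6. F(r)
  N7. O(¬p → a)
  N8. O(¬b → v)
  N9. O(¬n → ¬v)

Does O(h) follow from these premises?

Yes

Premise 2 gives O(d).
Premise 5 is O(¬v → ¬d); contrapositively O(d → v). Since O(d) holds, K gives O(v).
Premise 9, O(¬n → ¬v), contraposes to O(v → n); with O(v) we get O(n).
Premise 4, O(¬p → ¬n), contraposes to O(n → p); with O(n) we get O(p).
With premise 1, O(p → h), the K-axiom yields O(h).
Premises 3, 6, 7, 8 do not contribute to this derivation.
So O(h) follows.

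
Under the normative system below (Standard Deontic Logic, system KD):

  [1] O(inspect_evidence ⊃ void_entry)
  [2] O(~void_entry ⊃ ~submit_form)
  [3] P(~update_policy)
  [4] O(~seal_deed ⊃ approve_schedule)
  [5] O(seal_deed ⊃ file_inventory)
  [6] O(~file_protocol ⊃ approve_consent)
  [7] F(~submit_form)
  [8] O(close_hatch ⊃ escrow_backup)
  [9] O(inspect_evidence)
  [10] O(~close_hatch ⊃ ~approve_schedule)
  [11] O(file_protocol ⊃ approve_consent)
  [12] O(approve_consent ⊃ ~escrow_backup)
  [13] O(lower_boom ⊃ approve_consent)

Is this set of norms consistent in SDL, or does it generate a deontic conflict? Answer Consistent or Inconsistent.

Premise 2 is O(~void_entry ⊃ ~submit_form), but O(~void_entry) is not derivable from the premises, so it does not yield O(~submit_form).
So O(~submit_form) is not derivable, and the apparent clash with O(submit_form) does not arise.
A world satisfying every obligation exists (e.g. approve_consent=true, approve_schedule=false, close_hatch=false, escrow_backup=false, file_inventory=true, file_protocol=false, inspect_evidence=true, lower_boom=false, seal_deed=true, submit_form=true, update_policy=false, void_entry=true); no atom is both obligatory and forbidden, so the set is consistent.

Consistent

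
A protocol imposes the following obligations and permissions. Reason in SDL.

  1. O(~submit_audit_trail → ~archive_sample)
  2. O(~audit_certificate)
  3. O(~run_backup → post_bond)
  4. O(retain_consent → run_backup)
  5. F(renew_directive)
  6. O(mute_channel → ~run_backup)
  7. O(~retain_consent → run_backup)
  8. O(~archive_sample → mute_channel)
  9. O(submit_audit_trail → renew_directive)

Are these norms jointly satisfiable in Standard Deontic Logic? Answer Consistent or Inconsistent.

By case analysis on ~retain_consent: premise 7 gives O(~retain_consent → run_backup) and premise 4 gives O(retain_consent → run_backup), so O(run_backup) either way.
Premise 6 is O(mute_channel → ~run_backup); contrapositively O(run_backup → ~mute_channel). Since O(run_backup) holds, K gives O(~mute_channel).
Premise 8 is O(~archive_sample → mute_channel); contrapositively O(~mute_channel → archive_sample). Since O(~mute_channel) holds, K gives O(archive_sample).
The contrapositive of premise 1 (O(~submit_audit_trail → ~archive_sample)) is O(archive_sample → submit_audit_trail), and O(archive_sample) is already established, so O(submit_audit_trail).
Premise 9 is O(submit_audit_trail → renew_directive); since O(submit_audit_trail), deontic closure gives O(renew_directive).
Yet premise 5 is F(renew_directive), i.e. O(~renew_directive).
We now have both O(renew_directive) and O(~renew_directive) — renew_directive is simultaneously obligatory and forbidden, violating the D-axiom.

Inconsistent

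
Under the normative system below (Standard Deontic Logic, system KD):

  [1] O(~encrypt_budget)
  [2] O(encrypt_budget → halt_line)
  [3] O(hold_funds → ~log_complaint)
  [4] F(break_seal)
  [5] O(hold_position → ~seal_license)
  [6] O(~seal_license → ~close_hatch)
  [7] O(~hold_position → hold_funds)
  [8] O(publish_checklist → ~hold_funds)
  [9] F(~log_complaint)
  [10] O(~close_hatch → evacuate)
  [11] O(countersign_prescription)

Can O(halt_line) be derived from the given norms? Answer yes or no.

No

Premise 2 is O(encrypt_budget → halt_line), but O(encrypt_budget) is not derivable from the premises, so it does not yield O(halt_line).
No other premise forces O(halt_line). An ideal world satisfying every premise can still have halt_line false, so O(halt_line) is not derivable.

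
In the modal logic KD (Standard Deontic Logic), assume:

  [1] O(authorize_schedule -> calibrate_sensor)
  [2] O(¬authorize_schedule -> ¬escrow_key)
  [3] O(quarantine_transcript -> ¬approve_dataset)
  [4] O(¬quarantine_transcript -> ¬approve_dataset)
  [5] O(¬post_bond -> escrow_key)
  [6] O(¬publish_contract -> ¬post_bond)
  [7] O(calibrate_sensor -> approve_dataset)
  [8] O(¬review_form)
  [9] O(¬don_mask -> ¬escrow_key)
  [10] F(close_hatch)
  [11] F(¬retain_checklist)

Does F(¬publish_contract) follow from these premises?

Premises 3 and 4 are O(quarantine_transcript -> ¬approve_dataset) and O(¬quarantine_transcript -> ¬approve_dataset); every ideal world satisfies quarantine_transcript or ¬quarantine_transcript, so in either case ¬approve_dataset holds — hence O(¬approve_dataset).
The contrapositive of premise 7 (O(calibrate_sensor -> approve_dataset)) is O(¬approve_dataset -> ¬calibrate_sensor), and O(¬approve_dataset) is already established, so O(¬calibrate_sensor).
Premise 1, O(authorize_schedule -> calibrate_sensor), contraposes to O(¬calibrate_sensor -> ¬authorize_schedule); with O(¬calibrate_sensor) we get O(¬authorize_schedule).
Applying K to premise 2 (O(¬authorize_schedule -> ¬escrow_key)) and O(¬authorize_schedule) yields O(¬escrow_key).
Premise 5, O(¬post_bond -> escrow_key), contraposes to O(¬escrow_key -> post_bond); with O(¬escrow_key) we get O(post_bond).
The contrapositive of premise 6 (O(¬publish_contract -> ¬post_bond)) is O(post_bond -> publish_contract), and O(post_bond) is already established, so O(publish_contract).
Premises 8, 9, 10, 11 do not contribute to this derivation.
So O(publish_contract) holds, i.e. F(¬publish_contract). The claim follows.

Yes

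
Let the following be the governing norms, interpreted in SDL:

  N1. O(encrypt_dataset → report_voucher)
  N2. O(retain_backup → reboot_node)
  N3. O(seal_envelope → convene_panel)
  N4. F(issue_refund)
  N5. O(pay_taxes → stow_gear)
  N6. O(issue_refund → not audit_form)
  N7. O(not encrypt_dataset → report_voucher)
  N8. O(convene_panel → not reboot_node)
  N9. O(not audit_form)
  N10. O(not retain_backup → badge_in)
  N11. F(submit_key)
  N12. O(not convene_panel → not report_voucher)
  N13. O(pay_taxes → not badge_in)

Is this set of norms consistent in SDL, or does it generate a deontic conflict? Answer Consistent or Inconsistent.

Consistent

Premise 6 is O(issue_refund → not audit_form); even if O(not audit_form) held, inferring O(issue_refund) would be affirming the consequent — invalid.
So O(issue_refund) is not derivable, and the apparent clash with O(not issue_refund) does not arise.
A world satisfying every obligation exists (e.g. audit_form=false, badge_in=true, convene_panel=true, encrypt_dataset=false, issue_refund=false, pay_taxes=false, reboot_node=false, report_voucher=true, retain_backup=false, seal_envelope=false, stow_gear=false, submit_key=false); no atom is both obligatory and forbidden, so the set is consistent.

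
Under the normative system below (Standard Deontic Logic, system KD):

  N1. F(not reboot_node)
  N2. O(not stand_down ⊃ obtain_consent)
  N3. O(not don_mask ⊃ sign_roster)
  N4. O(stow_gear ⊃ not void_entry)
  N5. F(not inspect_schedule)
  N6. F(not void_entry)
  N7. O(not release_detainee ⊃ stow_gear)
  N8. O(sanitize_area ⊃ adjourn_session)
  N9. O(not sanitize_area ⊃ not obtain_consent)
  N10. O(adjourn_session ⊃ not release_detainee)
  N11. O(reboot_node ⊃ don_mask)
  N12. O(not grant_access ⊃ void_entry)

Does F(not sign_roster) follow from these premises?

No

Premise 3 is O(not don_mask ⊃ sign_roster), but O(not don_mask) is not derivable from the premises, so it does not yield O(sign_roster).
No other premise forces O(sign_roster). An ideal world satisfying every premise can still have not sign_roster true, so F(not sign_roster) is not derivable.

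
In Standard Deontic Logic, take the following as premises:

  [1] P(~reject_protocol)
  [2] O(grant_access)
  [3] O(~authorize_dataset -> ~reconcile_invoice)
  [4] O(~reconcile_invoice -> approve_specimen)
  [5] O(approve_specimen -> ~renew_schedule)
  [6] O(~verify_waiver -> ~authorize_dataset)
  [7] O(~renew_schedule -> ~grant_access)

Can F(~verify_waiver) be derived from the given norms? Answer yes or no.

From premise 2 we have O(grant_access).
Premise 7 is O(~renew_schedule -> ~grant_access); contrapositively O(grant_access -> renew_schedule). Since O(grant_access) holds, K gives O(renew_schedule).
The contrapositive of premise 5 (O(approve_specimen -> ~renew_schedule)) is O(renew_schedule -> ~approve_specimen), and O(renew_schedule) is already established, so O(~approve_specimen).
Premise 4, O(~reconcile_invoice -> approve_specimen), contraposes to O(~approve_specimen -> reconcile_invoice); with O(~approve_specimen) we get O(reconcile_invoice).
Premise 3, O(~authorize_dataset -> ~reconcile_invoice), contraposes to O(reconcile_invoice -> authorize_dataset); with O(reconcile_invoice) we get O(authorize_dataset).
Premise 6, O(~verify_waiver -> ~authorize_dataset), contraposes to O(authorize_dataset -> verify_waiver); with O(authorize_dataset) we get O(verify_waiver).
Premise 1 does not contribute to this derivation.
So O(verify_waiver) holds, i.e. F(~verify_waiver). The claim follows.

Yes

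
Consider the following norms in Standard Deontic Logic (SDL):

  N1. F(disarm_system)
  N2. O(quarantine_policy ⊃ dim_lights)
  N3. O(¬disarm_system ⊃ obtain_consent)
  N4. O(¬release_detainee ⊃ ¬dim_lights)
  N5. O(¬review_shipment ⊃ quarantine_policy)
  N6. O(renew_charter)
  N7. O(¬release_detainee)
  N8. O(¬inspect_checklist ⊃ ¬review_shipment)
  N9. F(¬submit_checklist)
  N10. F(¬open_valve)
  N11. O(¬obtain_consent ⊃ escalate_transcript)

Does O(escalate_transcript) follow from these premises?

No

Premise 11 is O(¬obtain_consent ⊃ escalate_transcript), but O(¬obtain_consent) is not derivable from the premises, so it does not yield O(escalate_transcript).
No other premise forces O(escalate_transcript). An ideal world satisfying every premise can still have escalate_transcript false, so O(escalate_transcript) is not derivable.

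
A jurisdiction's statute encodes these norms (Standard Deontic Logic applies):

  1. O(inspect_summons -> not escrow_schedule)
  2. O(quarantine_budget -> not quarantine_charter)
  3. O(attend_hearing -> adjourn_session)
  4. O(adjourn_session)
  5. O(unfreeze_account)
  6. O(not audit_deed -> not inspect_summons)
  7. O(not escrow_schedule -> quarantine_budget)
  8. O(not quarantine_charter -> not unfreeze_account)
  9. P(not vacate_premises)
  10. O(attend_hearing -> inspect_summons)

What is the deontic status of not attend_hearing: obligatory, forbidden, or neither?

Obligatory

Premise 5 states O(unfreeze_account) outright.
Premise 8, O(not quarantine_charter -> not unfreeze_account), contraposes to O(unfreeze_account -> quarantine_charter); with O(unfreeze_account) we get O(quarantine_charter).
The contrapositive of premise 2 (O(quarantine_budget -> not quarantine_charter)) is O(quarantine_charter -> not quarantine_budget), and O(quarantine_charter) is already established, so O(not quarantine_budget).
Premise 7, O(not escrow_schedule -> quarantine_budget), contraposes to O(not quarantine_budget -> escrow_schedule); with O(not quarantine_budget) we get O(escrow_schedule).
The contrapositive of premise 1 (O(inspect_summons -> not escrow_schedule)) is O(escrow_schedule -> not inspect_summons), and O(escrow_schedule) is already established, so O(not inspect_summons).
The contrapositive of premise 10 (O(attend_hearing -> inspect_summons)) is O(not inspect_summons -> not attend_hearing), and O(not inspect_summons) is already established, so O(not attend_hearing).
Premises 3, 4, 6, 9 do not contribute to this derivation.
Hence not attend_hearing is obligatory.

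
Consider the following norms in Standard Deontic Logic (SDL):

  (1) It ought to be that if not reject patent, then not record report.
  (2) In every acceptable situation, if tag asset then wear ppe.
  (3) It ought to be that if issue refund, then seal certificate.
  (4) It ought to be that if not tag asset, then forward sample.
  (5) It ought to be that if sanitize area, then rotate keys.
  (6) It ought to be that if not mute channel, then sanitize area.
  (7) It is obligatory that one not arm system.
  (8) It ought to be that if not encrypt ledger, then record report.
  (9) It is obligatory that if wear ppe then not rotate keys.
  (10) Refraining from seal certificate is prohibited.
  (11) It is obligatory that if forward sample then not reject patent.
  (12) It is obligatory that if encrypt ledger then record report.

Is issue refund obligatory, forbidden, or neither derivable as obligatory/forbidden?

Premise 3 is O(issue_refund → seal_certificate); even if O(seal_certificate) held, inferring O(issue_refund) would be affirming the consequent — invalid.
No premise or chain of K-axiom applications forces O(issue_refund), and none forces O(¬issue_refund). So issue_refund is neither obligatory nor forbidden under these norms.

Neither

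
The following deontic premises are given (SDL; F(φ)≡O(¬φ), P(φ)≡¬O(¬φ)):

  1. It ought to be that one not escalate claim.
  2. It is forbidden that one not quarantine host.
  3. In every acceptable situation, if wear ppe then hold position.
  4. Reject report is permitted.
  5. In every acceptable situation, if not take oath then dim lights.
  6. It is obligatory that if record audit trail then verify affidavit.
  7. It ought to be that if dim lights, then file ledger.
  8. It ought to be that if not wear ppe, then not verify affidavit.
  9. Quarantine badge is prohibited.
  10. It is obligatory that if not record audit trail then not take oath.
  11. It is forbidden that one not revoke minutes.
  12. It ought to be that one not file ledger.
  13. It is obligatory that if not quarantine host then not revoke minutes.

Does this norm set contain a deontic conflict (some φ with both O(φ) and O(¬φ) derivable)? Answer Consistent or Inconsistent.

Premise 13 is O(¬quarantine_host → ¬revoke_minutes), but O(¬quarantine_host) is not derivable from the premises, so it does not yield O(¬revoke_minutes).
So O(¬revoke_minutes) is not derivable, and the apparent clash with O(revoke_minutes) does not arise.
A world satisfying every obligation exists (e.g. dim_lights=false, escalate_claim=false, file_ledger=false, hold_position=true, quarantine_badge=false, quarantine_host=true, record_audit_trail=true, reject_report=false, revoke_minutes=true, take_oath=true, verify_affidavit=true, wear_ppe=true); no atom is both obligatory and forbidden, so the set is consistent.

Consistent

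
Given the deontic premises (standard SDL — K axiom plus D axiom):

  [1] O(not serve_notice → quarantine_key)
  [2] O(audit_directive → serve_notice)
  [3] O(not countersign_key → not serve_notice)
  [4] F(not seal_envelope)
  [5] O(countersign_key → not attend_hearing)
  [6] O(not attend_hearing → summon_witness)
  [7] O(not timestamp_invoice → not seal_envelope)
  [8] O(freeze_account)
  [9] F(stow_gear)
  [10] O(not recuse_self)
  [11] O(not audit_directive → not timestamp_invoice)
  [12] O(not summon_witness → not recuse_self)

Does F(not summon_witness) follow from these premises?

F(not seal_envelope) at premise 4 means O(seal_envelope).
The contrapositive of premise 7 (O(not timestamp_invoice → not seal_envelope)) is O(seal_envelope → timestamp_invoice), and O(seal_envelope) is already established, so O(timestamp_invoice).
The contrapositive of premise 11 (O(not audit_directive → not timestamp_invoice)) is O(timestamp_invoice → audit_directive), and O(timestamp_invoice) is already established, so O(audit_directive).
With premise 2, O(audit_directive → serve_notice), the K-axiom yields O(serve_notice).
Premise 3, O(not countersign_key → not serve_notice), contraposes to O(serve_notice → countersign_key); with O(serve_notice) we get O(countersign_key).
From O(countersign_key) and premise 5, O(countersign_key → not attend_hearing), we obtain O(not attend_hearing).
From O(not attend_hearing) and premise 6, O(not attend_hearing → summon_witness), we obtain O(summon_witness).
Premises 1, 8, 9, 10, 12 do not contribute to this derivation.
So O(summon_witness) holds, i.e. F(not summon_witness). The claim follows.

Yes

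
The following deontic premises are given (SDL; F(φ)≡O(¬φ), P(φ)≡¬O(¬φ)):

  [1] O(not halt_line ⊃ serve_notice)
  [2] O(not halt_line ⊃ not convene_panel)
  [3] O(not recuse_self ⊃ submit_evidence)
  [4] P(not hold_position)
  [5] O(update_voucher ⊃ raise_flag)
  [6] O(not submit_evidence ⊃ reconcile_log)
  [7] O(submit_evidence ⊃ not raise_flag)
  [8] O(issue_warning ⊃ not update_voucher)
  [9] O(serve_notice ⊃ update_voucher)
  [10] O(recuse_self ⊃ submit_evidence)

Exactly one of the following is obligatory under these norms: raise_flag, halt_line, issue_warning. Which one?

halt_line

Premises 3 and 10 cover both cases: O(not recuse_self ⊃ submit_evidence) and O(recuse_self ⊃ submit_evidence). Since not recuse_self ∨ recuse_self is a tautology, O(submit_evidence) follows.
With premise 7, O(submit_evidence ⊃ not raise_flag), the K-axiom yields O(not raise_flag).
Premise 5 is O(update_voucher ⊃ raise_flag); contrapositively O(not raise_flag ⊃ not update_voucher). Since O(not raise_flag) holds, K gives O(not update_voucher).
The contrapositive of premise 9 (O(serve_notice ⊃ update_voucher)) is O(not update_voucher ⊃ not serve_notice), and O(not update_voucher) is already established, so O(not serve_notice).
Premise 1 is O(not halt_line ⊃ serve_notice); contrapositively O(not serve_notice ⊃ halt_line). Since O(not serve_notice) holds, K gives O(halt_line).
So O(halt_line) holds — halt_line is obligatory. None of the other listed options is made obligatory by any chain of premises.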